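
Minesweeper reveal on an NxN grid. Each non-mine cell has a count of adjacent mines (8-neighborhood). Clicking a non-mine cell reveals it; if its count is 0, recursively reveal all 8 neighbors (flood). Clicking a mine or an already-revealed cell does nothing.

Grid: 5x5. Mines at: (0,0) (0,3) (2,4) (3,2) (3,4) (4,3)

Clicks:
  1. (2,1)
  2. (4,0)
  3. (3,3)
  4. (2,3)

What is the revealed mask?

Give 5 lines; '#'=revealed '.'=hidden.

Answer: .....
##...
##.#.
##.#.
##...

Derivation:
Click 1 (2,1) count=1: revealed 1 new [(2,1)] -> total=1
Click 2 (4,0) count=0: revealed 7 new [(1,0) (1,1) (2,0) (3,0) (3,1) (4,0) (4,1)] -> total=8
Click 3 (3,3) count=4: revealed 1 new [(3,3)] -> total=9
Click 4 (2,3) count=3: revealed 1 new [(2,3)] -> total=10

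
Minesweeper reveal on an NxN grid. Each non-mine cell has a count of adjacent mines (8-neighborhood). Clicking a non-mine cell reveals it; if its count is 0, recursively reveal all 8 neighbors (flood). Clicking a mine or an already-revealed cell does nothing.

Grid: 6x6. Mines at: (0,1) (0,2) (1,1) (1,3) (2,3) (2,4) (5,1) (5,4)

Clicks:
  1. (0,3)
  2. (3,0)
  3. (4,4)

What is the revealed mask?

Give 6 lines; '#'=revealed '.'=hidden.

Answer: ...#..
......
###...
###...
###.#.
......

Derivation:
Click 1 (0,3) count=2: revealed 1 new [(0,3)] -> total=1
Click 2 (3,0) count=0: revealed 9 new [(2,0) (2,1) (2,2) (3,0) (3,1) (3,2) (4,0) (4,1) (4,2)] -> total=10
Click 3 (4,4) count=1: revealed 1 new [(4,4)] -> total=11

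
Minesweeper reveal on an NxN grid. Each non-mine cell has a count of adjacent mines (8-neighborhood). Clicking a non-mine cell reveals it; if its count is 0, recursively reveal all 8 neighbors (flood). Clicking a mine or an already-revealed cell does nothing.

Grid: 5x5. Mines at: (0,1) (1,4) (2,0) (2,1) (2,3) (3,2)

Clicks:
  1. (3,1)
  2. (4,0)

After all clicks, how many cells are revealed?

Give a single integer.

Click 1 (3,1) count=3: revealed 1 new [(3,1)] -> total=1
Click 2 (4,0) count=0: revealed 3 new [(3,0) (4,0) (4,1)] -> total=4

Answer: 4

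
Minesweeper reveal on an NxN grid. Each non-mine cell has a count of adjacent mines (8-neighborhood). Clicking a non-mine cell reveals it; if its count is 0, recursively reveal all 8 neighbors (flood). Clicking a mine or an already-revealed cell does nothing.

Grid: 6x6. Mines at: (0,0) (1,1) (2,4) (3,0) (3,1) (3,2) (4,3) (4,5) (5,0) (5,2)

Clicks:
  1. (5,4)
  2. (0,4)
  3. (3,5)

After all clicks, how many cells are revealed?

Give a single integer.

Answer: 10

Derivation:
Click 1 (5,4) count=2: revealed 1 new [(5,4)] -> total=1
Click 2 (0,4) count=0: revealed 8 new [(0,2) (0,3) (0,4) (0,5) (1,2) (1,3) (1,4) (1,5)] -> total=9
Click 3 (3,5) count=2: revealed 1 new [(3,5)] -> total=10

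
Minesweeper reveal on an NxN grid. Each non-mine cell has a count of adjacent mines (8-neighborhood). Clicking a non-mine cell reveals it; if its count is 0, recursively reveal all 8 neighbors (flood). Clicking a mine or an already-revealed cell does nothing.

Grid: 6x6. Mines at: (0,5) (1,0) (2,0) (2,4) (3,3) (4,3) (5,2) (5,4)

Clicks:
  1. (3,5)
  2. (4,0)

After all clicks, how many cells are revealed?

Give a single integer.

Answer: 7

Derivation:
Click 1 (3,5) count=1: revealed 1 new [(3,5)] -> total=1
Click 2 (4,0) count=0: revealed 6 new [(3,0) (3,1) (4,0) (4,1) (5,0) (5,1)] -> total=7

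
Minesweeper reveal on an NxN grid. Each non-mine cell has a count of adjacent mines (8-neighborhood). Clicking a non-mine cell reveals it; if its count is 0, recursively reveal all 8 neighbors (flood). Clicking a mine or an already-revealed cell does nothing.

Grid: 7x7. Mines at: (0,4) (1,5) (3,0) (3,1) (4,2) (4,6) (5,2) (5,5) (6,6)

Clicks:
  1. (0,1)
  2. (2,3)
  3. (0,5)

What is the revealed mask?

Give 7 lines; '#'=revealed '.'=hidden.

Click 1 (0,1) count=0: revealed 22 new [(0,0) (0,1) (0,2) (0,3) (1,0) (1,1) (1,2) (1,3) (1,4) (2,0) (2,1) (2,2) (2,3) (2,4) (2,5) (3,2) (3,3) (3,4) (3,5) (4,3) (4,4) (4,5)] -> total=22
Click 2 (2,3) count=0: revealed 0 new [(none)] -> total=22
Click 3 (0,5) count=2: revealed 1 new [(0,5)] -> total=23

Answer: ####.#.
#####..
######.
..####.
...###.
.......
.......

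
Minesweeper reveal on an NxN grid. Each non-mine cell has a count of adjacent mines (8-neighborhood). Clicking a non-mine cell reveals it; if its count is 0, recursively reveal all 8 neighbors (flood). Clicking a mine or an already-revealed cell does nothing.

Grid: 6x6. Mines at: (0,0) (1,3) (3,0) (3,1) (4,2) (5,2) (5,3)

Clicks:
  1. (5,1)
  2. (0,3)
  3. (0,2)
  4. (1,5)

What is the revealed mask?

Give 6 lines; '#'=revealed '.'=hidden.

Answer: ..####
....##
...###
...###
...###
.#..##

Derivation:
Click 1 (5,1) count=2: revealed 1 new [(5,1)] -> total=1
Click 2 (0,3) count=1: revealed 1 new [(0,3)] -> total=2
Click 3 (0,2) count=1: revealed 1 new [(0,2)] -> total=3
Click 4 (1,5) count=0: revealed 15 new [(0,4) (0,5) (1,4) (1,5) (2,3) (2,4) (2,5) (3,3) (3,4) (3,5) (4,3) (4,4) (4,5) (5,4) (5,5)] -> total=18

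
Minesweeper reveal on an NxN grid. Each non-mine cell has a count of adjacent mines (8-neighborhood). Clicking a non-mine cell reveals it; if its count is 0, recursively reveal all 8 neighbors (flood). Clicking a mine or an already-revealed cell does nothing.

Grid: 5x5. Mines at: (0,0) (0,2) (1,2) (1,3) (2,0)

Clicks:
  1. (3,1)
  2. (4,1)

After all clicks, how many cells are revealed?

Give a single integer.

Click 1 (3,1) count=1: revealed 1 new [(3,1)] -> total=1
Click 2 (4,1) count=0: revealed 13 new [(2,1) (2,2) (2,3) (2,4) (3,0) (3,2) (3,3) (3,4) (4,0) (4,1) (4,2) (4,3) (4,4)] -> total=14

Answer: 14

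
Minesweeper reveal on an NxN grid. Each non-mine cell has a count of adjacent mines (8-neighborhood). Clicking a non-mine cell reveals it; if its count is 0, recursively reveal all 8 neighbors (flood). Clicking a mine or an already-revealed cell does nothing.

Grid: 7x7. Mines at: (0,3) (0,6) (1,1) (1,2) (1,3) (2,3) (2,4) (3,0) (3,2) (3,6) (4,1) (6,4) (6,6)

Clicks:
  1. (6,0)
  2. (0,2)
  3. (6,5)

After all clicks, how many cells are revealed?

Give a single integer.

Click 1 (6,0) count=0: revealed 8 new [(5,0) (5,1) (5,2) (5,3) (6,0) (6,1) (6,2) (6,3)] -> total=8
Click 2 (0,2) count=4: revealed 1 new [(0,2)] -> total=9
Click 3 (6,5) count=2: revealed 1 new [(6,5)] -> total=10

Answer: 10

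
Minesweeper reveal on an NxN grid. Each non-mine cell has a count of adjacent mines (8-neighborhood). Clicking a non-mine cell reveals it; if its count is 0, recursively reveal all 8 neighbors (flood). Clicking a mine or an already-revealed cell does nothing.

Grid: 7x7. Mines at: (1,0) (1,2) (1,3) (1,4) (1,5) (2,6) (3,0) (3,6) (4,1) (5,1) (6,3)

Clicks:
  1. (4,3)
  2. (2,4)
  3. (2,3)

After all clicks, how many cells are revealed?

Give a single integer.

Click 1 (4,3) count=0: revealed 21 new [(2,2) (2,3) (2,4) (2,5) (3,2) (3,3) (3,4) (3,5) (4,2) (4,3) (4,4) (4,5) (4,6) (5,2) (5,3) (5,4) (5,5) (5,6) (6,4) (6,5) (6,6)] -> total=21
Click 2 (2,4) count=3: revealed 0 new [(none)] -> total=21
Click 3 (2,3) count=3: revealed 0 new [(none)] -> total=21

Answer: 21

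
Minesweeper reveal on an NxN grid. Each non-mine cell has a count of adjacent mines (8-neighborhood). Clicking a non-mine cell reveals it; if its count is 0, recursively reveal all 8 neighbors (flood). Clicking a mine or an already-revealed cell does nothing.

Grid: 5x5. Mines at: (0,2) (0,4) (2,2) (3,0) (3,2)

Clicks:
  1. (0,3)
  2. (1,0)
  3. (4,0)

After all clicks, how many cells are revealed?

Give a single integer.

Click 1 (0,3) count=2: revealed 1 new [(0,3)] -> total=1
Click 2 (1,0) count=0: revealed 6 new [(0,0) (0,1) (1,0) (1,1) (2,0) (2,1)] -> total=7
Click 3 (4,0) count=1: revealed 1 new [(4,0)] -> total=8

Answer: 8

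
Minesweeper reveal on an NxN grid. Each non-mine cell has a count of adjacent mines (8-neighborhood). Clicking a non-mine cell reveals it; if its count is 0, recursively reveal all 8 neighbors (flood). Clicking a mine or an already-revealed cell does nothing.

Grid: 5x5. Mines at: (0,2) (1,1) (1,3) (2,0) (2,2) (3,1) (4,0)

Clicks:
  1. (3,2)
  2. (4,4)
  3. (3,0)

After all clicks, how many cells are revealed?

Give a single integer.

Answer: 9

Derivation:
Click 1 (3,2) count=2: revealed 1 new [(3,2)] -> total=1
Click 2 (4,4) count=0: revealed 7 new [(2,3) (2,4) (3,3) (3,4) (4,2) (4,3) (4,4)] -> total=8
Click 3 (3,0) count=3: revealed 1 new [(3,0)] -> total=9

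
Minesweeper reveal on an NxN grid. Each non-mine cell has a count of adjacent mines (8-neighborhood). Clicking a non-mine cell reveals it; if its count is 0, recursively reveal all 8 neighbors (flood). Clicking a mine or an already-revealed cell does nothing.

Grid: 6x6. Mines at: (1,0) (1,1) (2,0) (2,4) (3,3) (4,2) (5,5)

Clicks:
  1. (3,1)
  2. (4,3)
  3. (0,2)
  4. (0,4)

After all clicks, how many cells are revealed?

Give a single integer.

Click 1 (3,1) count=2: revealed 1 new [(3,1)] -> total=1
Click 2 (4,3) count=2: revealed 1 new [(4,3)] -> total=2
Click 3 (0,2) count=1: revealed 1 new [(0,2)] -> total=3
Click 4 (0,4) count=0: revealed 7 new [(0,3) (0,4) (0,5) (1,2) (1,3) (1,4) (1,5)] -> total=10

Answer: 10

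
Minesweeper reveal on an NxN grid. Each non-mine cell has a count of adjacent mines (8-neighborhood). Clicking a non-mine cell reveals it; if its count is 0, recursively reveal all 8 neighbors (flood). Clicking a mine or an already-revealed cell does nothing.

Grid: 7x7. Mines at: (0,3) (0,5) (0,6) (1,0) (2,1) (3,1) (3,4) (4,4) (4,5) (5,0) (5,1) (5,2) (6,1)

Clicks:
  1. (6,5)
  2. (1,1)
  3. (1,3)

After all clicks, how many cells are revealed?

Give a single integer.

Click 1 (6,5) count=0: revealed 8 new [(5,3) (5,4) (5,5) (5,6) (6,3) (6,4) (6,5) (6,6)] -> total=8
Click 2 (1,1) count=2: revealed 1 new [(1,1)] -> total=9
Click 3 (1,3) count=1: revealed 1 new [(1,3)] -> total=10

Answer: 10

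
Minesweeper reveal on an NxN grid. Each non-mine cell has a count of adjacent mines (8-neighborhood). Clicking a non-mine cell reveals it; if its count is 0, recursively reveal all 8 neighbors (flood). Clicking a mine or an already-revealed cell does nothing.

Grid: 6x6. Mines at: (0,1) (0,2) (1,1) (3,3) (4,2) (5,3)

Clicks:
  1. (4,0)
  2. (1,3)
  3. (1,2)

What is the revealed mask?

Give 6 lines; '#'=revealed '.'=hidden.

Answer: ......
..##..
##....
##....
##....
##....

Derivation:
Click 1 (4,0) count=0: revealed 8 new [(2,0) (2,1) (3,0) (3,1) (4,0) (4,1) (5,0) (5,1)] -> total=8
Click 2 (1,3) count=1: revealed 1 new [(1,3)] -> total=9
Click 3 (1,2) count=3: revealed 1 new [(1,2)] -> total=10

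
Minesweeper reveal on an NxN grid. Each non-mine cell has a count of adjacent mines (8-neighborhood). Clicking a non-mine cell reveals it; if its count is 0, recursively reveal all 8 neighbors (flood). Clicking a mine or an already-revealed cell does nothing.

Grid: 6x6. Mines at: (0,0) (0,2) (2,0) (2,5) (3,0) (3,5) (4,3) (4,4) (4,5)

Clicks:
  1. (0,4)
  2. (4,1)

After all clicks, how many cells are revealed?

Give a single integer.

Answer: 7

Derivation:
Click 1 (0,4) count=0: revealed 6 new [(0,3) (0,4) (0,5) (1,3) (1,4) (1,5)] -> total=6
Click 2 (4,1) count=1: revealed 1 new [(4,1)] -> total=7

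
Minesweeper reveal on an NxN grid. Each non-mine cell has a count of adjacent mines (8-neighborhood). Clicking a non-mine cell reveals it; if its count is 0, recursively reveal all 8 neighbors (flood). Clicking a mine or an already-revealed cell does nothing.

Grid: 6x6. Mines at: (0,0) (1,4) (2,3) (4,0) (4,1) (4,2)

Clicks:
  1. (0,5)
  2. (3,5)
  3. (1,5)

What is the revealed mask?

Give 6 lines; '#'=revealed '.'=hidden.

Click 1 (0,5) count=1: revealed 1 new [(0,5)] -> total=1
Click 2 (3,5) count=0: revealed 11 new [(2,4) (2,5) (3,3) (3,4) (3,5) (4,3) (4,4) (4,5) (5,3) (5,4) (5,5)] -> total=12
Click 3 (1,5) count=1: revealed 1 new [(1,5)] -> total=13

Answer: .....#
.....#
....##
...###
...###
...###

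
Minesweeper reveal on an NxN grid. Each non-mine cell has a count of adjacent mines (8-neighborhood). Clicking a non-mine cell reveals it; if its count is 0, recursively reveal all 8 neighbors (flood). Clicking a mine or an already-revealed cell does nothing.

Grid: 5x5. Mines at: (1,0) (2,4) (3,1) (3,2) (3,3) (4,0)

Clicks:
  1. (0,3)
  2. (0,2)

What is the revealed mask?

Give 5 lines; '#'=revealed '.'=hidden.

Click 1 (0,3) count=0: revealed 11 new [(0,1) (0,2) (0,3) (0,4) (1,1) (1,2) (1,3) (1,4) (2,1) (2,2) (2,3)] -> total=11
Click 2 (0,2) count=0: revealed 0 new [(none)] -> total=11

Answer: .####
.####
.###.
.....
.....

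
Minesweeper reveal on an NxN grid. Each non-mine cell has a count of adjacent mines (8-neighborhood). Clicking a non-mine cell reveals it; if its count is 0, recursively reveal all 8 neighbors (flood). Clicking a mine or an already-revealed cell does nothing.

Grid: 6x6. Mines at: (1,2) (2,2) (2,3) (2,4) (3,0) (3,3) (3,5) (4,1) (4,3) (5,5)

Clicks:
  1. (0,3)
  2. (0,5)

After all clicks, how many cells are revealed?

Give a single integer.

Click 1 (0,3) count=1: revealed 1 new [(0,3)] -> total=1
Click 2 (0,5) count=0: revealed 5 new [(0,4) (0,5) (1,3) (1,4) (1,5)] -> total=6

Answer: 6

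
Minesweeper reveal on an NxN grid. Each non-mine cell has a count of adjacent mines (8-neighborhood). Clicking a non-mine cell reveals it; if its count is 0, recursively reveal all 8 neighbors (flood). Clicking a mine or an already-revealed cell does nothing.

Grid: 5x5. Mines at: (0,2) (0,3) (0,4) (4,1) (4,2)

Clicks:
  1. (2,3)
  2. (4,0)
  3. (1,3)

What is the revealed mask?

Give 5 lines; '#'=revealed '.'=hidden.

Answer: ##...
#####
#####
#####
#..##

Derivation:
Click 1 (2,3) count=0: revealed 19 new [(0,0) (0,1) (1,0) (1,1) (1,2) (1,3) (1,4) (2,0) (2,1) (2,2) (2,3) (2,4) (3,0) (3,1) (3,2) (3,3) (3,4) (4,3) (4,4)] -> total=19
Click 2 (4,0) count=1: revealed 1 new [(4,0)] -> total=20
Click 3 (1,3) count=3: revealed 0 new [(none)] -> total=20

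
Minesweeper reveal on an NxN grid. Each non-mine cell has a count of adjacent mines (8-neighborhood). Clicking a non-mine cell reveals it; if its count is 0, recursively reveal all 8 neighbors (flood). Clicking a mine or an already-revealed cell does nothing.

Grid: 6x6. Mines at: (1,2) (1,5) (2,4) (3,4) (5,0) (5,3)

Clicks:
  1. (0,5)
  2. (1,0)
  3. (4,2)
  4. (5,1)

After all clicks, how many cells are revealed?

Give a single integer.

Click 1 (0,5) count=1: revealed 1 new [(0,5)] -> total=1
Click 2 (1,0) count=0: revealed 16 new [(0,0) (0,1) (1,0) (1,1) (2,0) (2,1) (2,2) (2,3) (3,0) (3,1) (3,2) (3,3) (4,0) (4,1) (4,2) (4,3)] -> total=17
Click 3 (4,2) count=1: revealed 0 new [(none)] -> total=17
Click 4 (5,1) count=1: revealed 1 new [(5,1)] -> total=18

Answer: 18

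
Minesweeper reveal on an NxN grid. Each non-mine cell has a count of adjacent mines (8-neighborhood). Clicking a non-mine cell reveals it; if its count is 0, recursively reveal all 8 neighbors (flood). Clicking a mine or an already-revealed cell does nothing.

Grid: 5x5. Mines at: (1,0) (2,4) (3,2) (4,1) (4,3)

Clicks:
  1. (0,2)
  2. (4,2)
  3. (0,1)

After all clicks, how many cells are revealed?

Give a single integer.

Click 1 (0,2) count=0: revealed 11 new [(0,1) (0,2) (0,3) (0,4) (1,1) (1,2) (1,3) (1,4) (2,1) (2,2) (2,3)] -> total=11
Click 2 (4,2) count=3: revealed 1 new [(4,2)] -> total=12
Click 3 (0,1) count=1: revealed 0 new [(none)] -> total=12

Answer: 12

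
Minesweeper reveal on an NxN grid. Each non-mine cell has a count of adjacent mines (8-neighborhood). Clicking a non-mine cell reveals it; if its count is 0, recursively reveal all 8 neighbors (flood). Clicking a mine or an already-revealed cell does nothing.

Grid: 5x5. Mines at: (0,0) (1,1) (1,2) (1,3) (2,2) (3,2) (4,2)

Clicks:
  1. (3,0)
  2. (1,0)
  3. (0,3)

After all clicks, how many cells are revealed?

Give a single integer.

Click 1 (3,0) count=0: revealed 6 new [(2,0) (2,1) (3,0) (3,1) (4,0) (4,1)] -> total=6
Click 2 (1,0) count=2: revealed 1 new [(1,0)] -> total=7
Click 3 (0,3) count=2: revealed 1 new [(0,3)] -> total=8

Answer: 8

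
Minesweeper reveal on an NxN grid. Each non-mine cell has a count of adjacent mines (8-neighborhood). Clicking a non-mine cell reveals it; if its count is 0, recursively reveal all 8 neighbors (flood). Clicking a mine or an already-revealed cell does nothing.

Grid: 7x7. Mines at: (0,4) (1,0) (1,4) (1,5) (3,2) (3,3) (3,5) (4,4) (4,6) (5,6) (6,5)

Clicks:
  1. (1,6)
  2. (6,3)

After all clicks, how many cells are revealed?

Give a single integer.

Click 1 (1,6) count=1: revealed 1 new [(1,6)] -> total=1
Click 2 (6,3) count=0: revealed 18 new [(2,0) (2,1) (3,0) (3,1) (4,0) (4,1) (4,2) (4,3) (5,0) (5,1) (5,2) (5,3) (5,4) (6,0) (6,1) (6,2) (6,3) (6,4)] -> total=19

Answer: 19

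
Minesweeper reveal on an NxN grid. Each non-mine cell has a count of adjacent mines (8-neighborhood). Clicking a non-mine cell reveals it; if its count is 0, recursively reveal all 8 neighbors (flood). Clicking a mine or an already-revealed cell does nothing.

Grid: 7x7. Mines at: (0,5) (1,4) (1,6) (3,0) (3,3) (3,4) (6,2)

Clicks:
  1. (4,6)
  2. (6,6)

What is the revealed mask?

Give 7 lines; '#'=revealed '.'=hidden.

Answer: .......
.......
.....##
.....##
...####
...####
...####

Derivation:
Click 1 (4,6) count=0: revealed 16 new [(2,5) (2,6) (3,5) (3,6) (4,3) (4,4) (4,5) (4,6) (5,3) (5,4) (5,5) (5,6) (6,3) (6,4) (6,5) (6,6)] -> total=16
Click 2 (6,6) count=0: revealed 0 new [(none)] -> total=16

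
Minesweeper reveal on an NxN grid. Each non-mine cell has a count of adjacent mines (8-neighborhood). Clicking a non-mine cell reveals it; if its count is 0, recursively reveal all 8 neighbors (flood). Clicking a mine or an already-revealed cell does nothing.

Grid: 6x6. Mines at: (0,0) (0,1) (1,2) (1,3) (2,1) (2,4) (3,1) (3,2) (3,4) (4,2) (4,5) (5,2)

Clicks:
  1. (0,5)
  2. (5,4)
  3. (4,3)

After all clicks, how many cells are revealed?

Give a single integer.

Answer: 6

Derivation:
Click 1 (0,5) count=0: revealed 4 new [(0,4) (0,5) (1,4) (1,5)] -> total=4
Click 2 (5,4) count=1: revealed 1 new [(5,4)] -> total=5
Click 3 (4,3) count=4: revealed 1 new [(4,3)] -> total=6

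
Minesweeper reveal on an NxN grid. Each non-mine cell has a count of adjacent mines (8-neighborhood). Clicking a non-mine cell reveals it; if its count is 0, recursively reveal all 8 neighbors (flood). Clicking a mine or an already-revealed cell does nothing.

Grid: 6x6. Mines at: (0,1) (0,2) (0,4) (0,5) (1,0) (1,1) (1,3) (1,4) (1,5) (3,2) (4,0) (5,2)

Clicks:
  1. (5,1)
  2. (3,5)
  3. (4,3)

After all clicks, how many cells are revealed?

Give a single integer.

Click 1 (5,1) count=2: revealed 1 new [(5,1)] -> total=1
Click 2 (3,5) count=0: revealed 12 new [(2,3) (2,4) (2,5) (3,3) (3,4) (3,5) (4,3) (4,4) (4,5) (5,3) (5,4) (5,5)] -> total=13
Click 3 (4,3) count=2: revealed 0 new [(none)] -> total=13

Answer: 13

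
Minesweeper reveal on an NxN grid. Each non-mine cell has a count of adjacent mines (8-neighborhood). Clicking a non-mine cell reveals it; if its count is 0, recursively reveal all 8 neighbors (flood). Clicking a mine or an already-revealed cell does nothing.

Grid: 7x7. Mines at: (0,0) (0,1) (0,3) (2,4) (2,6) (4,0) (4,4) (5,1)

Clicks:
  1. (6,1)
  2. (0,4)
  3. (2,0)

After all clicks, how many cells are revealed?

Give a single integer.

Answer: 17

Derivation:
Click 1 (6,1) count=1: revealed 1 new [(6,1)] -> total=1
Click 2 (0,4) count=1: revealed 1 new [(0,4)] -> total=2
Click 3 (2,0) count=0: revealed 15 new [(1,0) (1,1) (1,2) (1,3) (2,0) (2,1) (2,2) (2,3) (3,0) (3,1) (3,2) (3,3) (4,1) (4,2) (4,3)] -> total=17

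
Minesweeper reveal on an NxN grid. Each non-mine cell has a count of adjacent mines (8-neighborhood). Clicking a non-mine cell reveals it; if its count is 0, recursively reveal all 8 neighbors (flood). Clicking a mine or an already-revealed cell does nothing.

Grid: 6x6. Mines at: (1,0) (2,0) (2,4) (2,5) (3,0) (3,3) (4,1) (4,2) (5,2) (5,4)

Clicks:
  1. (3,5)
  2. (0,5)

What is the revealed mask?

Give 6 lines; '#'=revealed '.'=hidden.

Answer: .#####
.#####
.###..
.....#
......
......

Derivation:
Click 1 (3,5) count=2: revealed 1 new [(3,5)] -> total=1
Click 2 (0,5) count=0: revealed 13 new [(0,1) (0,2) (0,3) (0,4) (0,5) (1,1) (1,2) (1,3) (1,4) (1,5) (2,1) (2,2) (2,3)] -> total=14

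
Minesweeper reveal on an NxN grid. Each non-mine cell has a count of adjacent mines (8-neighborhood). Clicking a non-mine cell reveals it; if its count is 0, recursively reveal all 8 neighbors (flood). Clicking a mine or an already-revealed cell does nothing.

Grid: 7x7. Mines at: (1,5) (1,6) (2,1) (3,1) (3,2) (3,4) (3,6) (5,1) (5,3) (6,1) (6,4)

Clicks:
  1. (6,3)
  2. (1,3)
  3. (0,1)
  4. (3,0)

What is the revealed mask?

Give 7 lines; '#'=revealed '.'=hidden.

Click 1 (6,3) count=2: revealed 1 new [(6,3)] -> total=1
Click 2 (1,3) count=0: revealed 13 new [(0,0) (0,1) (0,2) (0,3) (0,4) (1,0) (1,1) (1,2) (1,3) (1,4) (2,2) (2,3) (2,4)] -> total=14
Click 3 (0,1) count=0: revealed 0 new [(none)] -> total=14
Click 4 (3,0) count=2: revealed 1 new [(3,0)] -> total=15

Answer: #####..
#####..
..###..
#......
.......
.......
...#...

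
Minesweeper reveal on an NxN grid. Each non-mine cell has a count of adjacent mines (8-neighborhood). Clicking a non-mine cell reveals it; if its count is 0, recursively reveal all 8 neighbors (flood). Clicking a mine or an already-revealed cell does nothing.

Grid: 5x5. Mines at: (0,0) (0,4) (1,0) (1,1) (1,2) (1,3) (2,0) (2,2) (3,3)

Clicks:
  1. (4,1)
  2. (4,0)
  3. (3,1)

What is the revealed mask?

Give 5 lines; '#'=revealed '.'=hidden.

Click 1 (4,1) count=0: revealed 6 new [(3,0) (3,1) (3,2) (4,0) (4,1) (4,2)] -> total=6
Click 2 (4,0) count=0: revealed 0 new [(none)] -> total=6
Click 3 (3,1) count=2: revealed 0 new [(none)] -> total=6

Answer: .....
.....
.....
###..
###..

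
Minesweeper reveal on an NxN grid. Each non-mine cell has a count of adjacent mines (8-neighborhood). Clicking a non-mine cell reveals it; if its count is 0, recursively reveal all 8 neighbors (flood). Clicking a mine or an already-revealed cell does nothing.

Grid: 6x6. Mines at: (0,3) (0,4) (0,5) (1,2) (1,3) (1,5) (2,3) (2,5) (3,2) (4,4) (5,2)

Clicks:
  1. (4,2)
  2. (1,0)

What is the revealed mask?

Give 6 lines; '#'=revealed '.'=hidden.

Click 1 (4,2) count=2: revealed 1 new [(4,2)] -> total=1
Click 2 (1,0) count=0: revealed 12 new [(0,0) (0,1) (1,0) (1,1) (2,0) (2,1) (3,0) (3,1) (4,0) (4,1) (5,0) (5,1)] -> total=13

Answer: ##....
##....
##....
##....
###...
##....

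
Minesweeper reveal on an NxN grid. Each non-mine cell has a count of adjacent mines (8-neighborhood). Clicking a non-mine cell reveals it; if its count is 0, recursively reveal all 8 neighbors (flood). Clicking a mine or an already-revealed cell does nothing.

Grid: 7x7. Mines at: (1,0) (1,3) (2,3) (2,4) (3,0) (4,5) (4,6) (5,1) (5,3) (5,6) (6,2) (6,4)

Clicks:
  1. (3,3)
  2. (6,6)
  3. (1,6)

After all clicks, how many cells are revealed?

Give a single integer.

Click 1 (3,3) count=2: revealed 1 new [(3,3)] -> total=1
Click 2 (6,6) count=1: revealed 1 new [(6,6)] -> total=2
Click 3 (1,6) count=0: revealed 10 new [(0,4) (0,5) (0,6) (1,4) (1,5) (1,6) (2,5) (2,6) (3,5) (3,6)] -> total=12

Answer: 12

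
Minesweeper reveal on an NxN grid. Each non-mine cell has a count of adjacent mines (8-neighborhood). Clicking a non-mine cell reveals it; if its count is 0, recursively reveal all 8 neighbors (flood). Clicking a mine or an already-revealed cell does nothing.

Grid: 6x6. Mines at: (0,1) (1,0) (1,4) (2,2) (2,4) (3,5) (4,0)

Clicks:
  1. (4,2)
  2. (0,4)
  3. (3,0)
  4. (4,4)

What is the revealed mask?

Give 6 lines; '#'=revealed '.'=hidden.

Click 1 (4,2) count=0: revealed 14 new [(3,1) (3,2) (3,3) (3,4) (4,1) (4,2) (4,3) (4,4) (4,5) (5,1) (5,2) (5,3) (5,4) (5,5)] -> total=14
Click 2 (0,4) count=1: revealed 1 new [(0,4)] -> total=15
Click 3 (3,0) count=1: revealed 1 new [(3,0)] -> total=16
Click 4 (4,4) count=1: revealed 0 new [(none)] -> total=16

Answer: ....#.
......
......
#####.
.#####
.#####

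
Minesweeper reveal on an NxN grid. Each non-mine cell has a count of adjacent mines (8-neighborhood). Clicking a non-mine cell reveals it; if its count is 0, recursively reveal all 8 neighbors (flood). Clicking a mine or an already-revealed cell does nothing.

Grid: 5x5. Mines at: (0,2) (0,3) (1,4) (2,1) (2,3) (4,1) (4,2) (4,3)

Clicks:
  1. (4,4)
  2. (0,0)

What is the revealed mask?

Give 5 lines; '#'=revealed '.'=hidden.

Answer: ##...
##...
.....
.....
....#

Derivation:
Click 1 (4,4) count=1: revealed 1 new [(4,4)] -> total=1
Click 2 (0,0) count=0: revealed 4 new [(0,0) (0,1) (1,0) (1,1)] -> total=5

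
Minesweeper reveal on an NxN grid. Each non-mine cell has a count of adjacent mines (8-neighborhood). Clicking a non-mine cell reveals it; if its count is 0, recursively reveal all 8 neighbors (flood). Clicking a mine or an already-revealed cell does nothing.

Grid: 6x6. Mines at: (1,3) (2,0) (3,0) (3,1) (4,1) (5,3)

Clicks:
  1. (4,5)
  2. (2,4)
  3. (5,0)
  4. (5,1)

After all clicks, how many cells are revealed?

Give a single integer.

Answer: 20

Derivation:
Click 1 (4,5) count=0: revealed 18 new [(0,4) (0,5) (1,4) (1,5) (2,2) (2,3) (2,4) (2,5) (3,2) (3,3) (3,4) (3,5) (4,2) (4,3) (4,4) (4,5) (5,4) (5,5)] -> total=18
Click 2 (2,4) count=1: revealed 0 new [(none)] -> total=18
Click 3 (5,0) count=1: revealed 1 new [(5,0)] -> total=19
Click 4 (5,1) count=1: revealed 1 new [(5,1)] -> total=20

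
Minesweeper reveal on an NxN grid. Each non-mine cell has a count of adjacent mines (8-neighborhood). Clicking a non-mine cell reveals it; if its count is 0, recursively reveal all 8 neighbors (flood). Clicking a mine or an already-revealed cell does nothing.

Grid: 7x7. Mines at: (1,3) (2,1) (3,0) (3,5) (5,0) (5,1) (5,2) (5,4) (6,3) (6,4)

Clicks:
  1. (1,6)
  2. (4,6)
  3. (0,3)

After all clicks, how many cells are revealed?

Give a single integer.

Click 1 (1,6) count=0: revealed 9 new [(0,4) (0,5) (0,6) (1,4) (1,5) (1,6) (2,4) (2,5) (2,6)] -> total=9
Click 2 (4,6) count=1: revealed 1 new [(4,6)] -> total=10
Click 3 (0,3) count=1: revealed 1 new [(0,3)] -> total=11

Answer: 11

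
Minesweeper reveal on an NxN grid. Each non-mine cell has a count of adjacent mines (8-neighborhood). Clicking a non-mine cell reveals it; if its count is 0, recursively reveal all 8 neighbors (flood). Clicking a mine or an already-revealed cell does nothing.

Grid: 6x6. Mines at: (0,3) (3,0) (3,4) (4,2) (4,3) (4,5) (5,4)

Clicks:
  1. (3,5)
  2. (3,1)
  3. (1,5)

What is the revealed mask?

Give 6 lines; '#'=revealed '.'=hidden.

Click 1 (3,5) count=2: revealed 1 new [(3,5)] -> total=1
Click 2 (3,1) count=2: revealed 1 new [(3,1)] -> total=2
Click 3 (1,5) count=0: revealed 6 new [(0,4) (0,5) (1,4) (1,5) (2,4) (2,5)] -> total=8

Answer: ....##
....##
....##
.#...#
......
......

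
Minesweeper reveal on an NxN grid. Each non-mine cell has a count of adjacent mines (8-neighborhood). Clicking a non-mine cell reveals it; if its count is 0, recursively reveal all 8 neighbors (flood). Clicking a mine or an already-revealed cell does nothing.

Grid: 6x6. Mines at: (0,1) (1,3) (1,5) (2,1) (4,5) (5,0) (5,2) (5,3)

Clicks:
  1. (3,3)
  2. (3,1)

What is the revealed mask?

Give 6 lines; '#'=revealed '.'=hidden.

Click 1 (3,3) count=0: revealed 9 new [(2,2) (2,3) (2,4) (3,2) (3,3) (3,4) (4,2) (4,3) (4,4)] -> total=9
Click 2 (3,1) count=1: revealed 1 new [(3,1)] -> total=10

Answer: ......
......
..###.
.####.
..###.
......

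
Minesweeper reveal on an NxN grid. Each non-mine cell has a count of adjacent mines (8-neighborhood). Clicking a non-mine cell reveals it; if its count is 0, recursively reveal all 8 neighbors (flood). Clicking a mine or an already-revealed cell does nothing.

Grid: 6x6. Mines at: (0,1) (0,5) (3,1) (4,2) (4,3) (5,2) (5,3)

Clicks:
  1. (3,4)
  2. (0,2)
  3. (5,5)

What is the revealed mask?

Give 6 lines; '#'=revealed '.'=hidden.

Answer: ..###.
..####
..####
..####
....##
....##

Derivation:
Click 1 (3,4) count=1: revealed 1 new [(3,4)] -> total=1
Click 2 (0,2) count=1: revealed 1 new [(0,2)] -> total=2
Click 3 (5,5) count=0: revealed 17 new [(0,3) (0,4) (1,2) (1,3) (1,4) (1,5) (2,2) (2,3) (2,4) (2,5) (3,2) (3,3) (3,5) (4,4) (4,5) (5,4) (5,5)] -> total=19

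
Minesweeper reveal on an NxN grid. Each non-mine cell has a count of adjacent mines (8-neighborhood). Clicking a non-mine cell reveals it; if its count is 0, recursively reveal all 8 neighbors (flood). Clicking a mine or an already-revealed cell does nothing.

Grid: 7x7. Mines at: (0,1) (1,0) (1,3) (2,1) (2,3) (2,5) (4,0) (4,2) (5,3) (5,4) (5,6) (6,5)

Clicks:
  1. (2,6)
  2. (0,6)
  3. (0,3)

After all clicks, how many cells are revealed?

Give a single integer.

Click 1 (2,6) count=1: revealed 1 new [(2,6)] -> total=1
Click 2 (0,6) count=0: revealed 6 new [(0,4) (0,5) (0,6) (1,4) (1,5) (1,6)] -> total=7
Click 3 (0,3) count=1: revealed 1 new [(0,3)] -> total=8

Answer: 8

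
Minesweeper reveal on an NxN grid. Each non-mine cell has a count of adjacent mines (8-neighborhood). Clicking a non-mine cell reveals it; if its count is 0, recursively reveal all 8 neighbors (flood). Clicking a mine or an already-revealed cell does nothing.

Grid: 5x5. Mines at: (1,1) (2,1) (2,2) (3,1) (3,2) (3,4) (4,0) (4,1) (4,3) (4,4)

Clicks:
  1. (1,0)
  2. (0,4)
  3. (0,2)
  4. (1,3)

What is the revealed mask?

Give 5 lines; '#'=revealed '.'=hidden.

Answer: ..###
#.###
...##
.....
.....

Derivation:
Click 1 (1,0) count=2: revealed 1 new [(1,0)] -> total=1
Click 2 (0,4) count=0: revealed 8 new [(0,2) (0,3) (0,4) (1,2) (1,3) (1,4) (2,3) (2,4)] -> total=9
Click 3 (0,2) count=1: revealed 0 new [(none)] -> total=9
Click 4 (1,3) count=1: revealed 0 new [(none)] -> total=9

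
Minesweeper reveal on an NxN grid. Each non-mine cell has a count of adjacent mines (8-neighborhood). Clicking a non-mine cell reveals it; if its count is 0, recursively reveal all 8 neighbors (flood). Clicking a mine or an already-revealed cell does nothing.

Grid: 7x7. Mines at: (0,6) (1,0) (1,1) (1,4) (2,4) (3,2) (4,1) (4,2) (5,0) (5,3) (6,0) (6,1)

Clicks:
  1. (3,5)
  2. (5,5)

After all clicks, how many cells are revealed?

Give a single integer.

Answer: 16

Derivation:
Click 1 (3,5) count=1: revealed 1 new [(3,5)] -> total=1
Click 2 (5,5) count=0: revealed 15 new [(1,5) (1,6) (2,5) (2,6) (3,4) (3,6) (4,4) (4,5) (4,6) (5,4) (5,5) (5,6) (6,4) (6,5) (6,6)] -> total=16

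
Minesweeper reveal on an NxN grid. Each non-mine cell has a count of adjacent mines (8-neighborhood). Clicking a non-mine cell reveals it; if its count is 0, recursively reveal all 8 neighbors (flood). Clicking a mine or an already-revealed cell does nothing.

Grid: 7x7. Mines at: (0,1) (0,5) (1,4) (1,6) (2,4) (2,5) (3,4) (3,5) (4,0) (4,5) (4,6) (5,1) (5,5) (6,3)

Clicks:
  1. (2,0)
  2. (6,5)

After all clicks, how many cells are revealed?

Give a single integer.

Answer: 16

Derivation:
Click 1 (2,0) count=0: revealed 15 new [(1,0) (1,1) (1,2) (1,3) (2,0) (2,1) (2,2) (2,3) (3,0) (3,1) (3,2) (3,3) (4,1) (4,2) (4,3)] -> total=15
Click 2 (6,5) count=1: revealed 1 new [(6,5)] -> total=16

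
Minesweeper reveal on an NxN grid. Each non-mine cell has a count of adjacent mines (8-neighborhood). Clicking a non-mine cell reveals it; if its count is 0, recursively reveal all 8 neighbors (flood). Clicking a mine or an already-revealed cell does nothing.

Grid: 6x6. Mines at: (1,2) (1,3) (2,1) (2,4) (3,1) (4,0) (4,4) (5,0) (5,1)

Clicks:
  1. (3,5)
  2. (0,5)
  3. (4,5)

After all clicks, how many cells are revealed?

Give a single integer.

Click 1 (3,5) count=2: revealed 1 new [(3,5)] -> total=1
Click 2 (0,5) count=0: revealed 4 new [(0,4) (0,5) (1,4) (1,5)] -> total=5
Click 3 (4,5) count=1: revealed 1 new [(4,5)] -> total=6

Answer: 6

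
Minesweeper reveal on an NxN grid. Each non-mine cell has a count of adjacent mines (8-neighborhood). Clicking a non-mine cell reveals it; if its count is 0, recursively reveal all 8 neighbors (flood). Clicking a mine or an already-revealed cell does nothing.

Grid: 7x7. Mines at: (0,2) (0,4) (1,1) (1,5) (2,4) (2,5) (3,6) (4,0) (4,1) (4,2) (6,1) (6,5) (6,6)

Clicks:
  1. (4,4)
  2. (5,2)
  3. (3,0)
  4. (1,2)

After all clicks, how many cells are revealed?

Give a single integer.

Click 1 (4,4) count=0: revealed 9 new [(3,3) (3,4) (3,5) (4,3) (4,4) (4,5) (5,3) (5,4) (5,5)] -> total=9
Click 2 (5,2) count=3: revealed 1 new [(5,2)] -> total=10
Click 3 (3,0) count=2: revealed 1 new [(3,0)] -> total=11
Click 4 (1,2) count=2: revealed 1 new [(1,2)] -> total=12

Answer: 12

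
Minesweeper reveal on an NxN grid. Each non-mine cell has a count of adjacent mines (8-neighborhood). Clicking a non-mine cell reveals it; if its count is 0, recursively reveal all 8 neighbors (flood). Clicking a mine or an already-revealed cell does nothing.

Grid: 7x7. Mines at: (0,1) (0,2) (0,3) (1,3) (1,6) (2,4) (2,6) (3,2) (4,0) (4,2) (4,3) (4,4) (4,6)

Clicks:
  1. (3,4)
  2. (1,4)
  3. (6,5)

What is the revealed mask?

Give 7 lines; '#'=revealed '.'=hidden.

Click 1 (3,4) count=3: revealed 1 new [(3,4)] -> total=1
Click 2 (1,4) count=3: revealed 1 new [(1,4)] -> total=2
Click 3 (6,5) count=0: revealed 14 new [(5,0) (5,1) (5,2) (5,3) (5,4) (5,5) (5,6) (6,0) (6,1) (6,2) (6,3) (6,4) (6,5) (6,6)] -> total=16

Answer: .......
....#..
.......
....#..
.......
#######
#######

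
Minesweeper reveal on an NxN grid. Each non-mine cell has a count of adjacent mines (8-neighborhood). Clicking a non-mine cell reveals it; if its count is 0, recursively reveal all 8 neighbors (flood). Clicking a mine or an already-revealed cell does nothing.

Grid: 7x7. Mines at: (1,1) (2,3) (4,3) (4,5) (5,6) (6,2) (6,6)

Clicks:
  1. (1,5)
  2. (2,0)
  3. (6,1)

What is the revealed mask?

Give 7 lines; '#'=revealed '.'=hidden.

Click 1 (1,5) count=0: revealed 16 new [(0,2) (0,3) (0,4) (0,5) (0,6) (1,2) (1,3) (1,4) (1,5) (1,6) (2,4) (2,5) (2,6) (3,4) (3,5) (3,6)] -> total=16
Click 2 (2,0) count=1: revealed 1 new [(2,0)] -> total=17
Click 3 (6,1) count=1: revealed 1 new [(6,1)] -> total=18

Answer: ..#####
..#####
#...###
....###
.......
.......
.#.....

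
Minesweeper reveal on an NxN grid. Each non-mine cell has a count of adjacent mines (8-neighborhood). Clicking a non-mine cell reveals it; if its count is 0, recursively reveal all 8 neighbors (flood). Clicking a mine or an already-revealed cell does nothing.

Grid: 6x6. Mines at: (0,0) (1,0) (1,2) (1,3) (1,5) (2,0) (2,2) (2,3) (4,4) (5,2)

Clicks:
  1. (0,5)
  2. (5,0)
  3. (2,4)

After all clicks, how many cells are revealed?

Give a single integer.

Answer: 8

Derivation:
Click 1 (0,5) count=1: revealed 1 new [(0,5)] -> total=1
Click 2 (5,0) count=0: revealed 6 new [(3,0) (3,1) (4,0) (4,1) (5,0) (5,1)] -> total=7
Click 3 (2,4) count=3: revealed 1 new [(2,4)] -> total=8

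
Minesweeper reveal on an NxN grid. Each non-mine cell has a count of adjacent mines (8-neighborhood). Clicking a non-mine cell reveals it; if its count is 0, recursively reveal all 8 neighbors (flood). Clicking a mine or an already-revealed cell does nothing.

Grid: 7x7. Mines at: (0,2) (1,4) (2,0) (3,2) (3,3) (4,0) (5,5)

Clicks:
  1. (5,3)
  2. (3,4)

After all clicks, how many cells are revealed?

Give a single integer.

Answer: 15

Derivation:
Click 1 (5,3) count=0: revealed 14 new [(4,1) (4,2) (4,3) (4,4) (5,0) (5,1) (5,2) (5,3) (5,4) (6,0) (6,1) (6,2) (6,3) (6,4)] -> total=14
Click 2 (3,4) count=1: revealed 1 new [(3,4)] -> total=15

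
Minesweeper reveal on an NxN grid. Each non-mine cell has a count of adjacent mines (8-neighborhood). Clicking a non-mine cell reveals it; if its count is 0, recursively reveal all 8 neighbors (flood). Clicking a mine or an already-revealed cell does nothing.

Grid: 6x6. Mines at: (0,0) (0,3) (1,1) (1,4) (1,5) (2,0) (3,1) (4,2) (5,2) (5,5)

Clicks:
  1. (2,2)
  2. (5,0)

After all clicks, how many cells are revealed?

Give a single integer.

Click 1 (2,2) count=2: revealed 1 new [(2,2)] -> total=1
Click 2 (5,0) count=0: revealed 4 new [(4,0) (4,1) (5,0) (5,1)] -> total=5

Answer: 5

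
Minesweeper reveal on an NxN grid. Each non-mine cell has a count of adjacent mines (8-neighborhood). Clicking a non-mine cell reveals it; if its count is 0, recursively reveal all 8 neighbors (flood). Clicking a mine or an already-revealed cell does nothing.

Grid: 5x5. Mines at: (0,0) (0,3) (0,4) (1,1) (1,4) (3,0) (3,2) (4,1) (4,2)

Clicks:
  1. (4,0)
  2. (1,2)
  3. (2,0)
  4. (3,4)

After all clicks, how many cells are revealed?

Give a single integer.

Click 1 (4,0) count=2: revealed 1 new [(4,0)] -> total=1
Click 2 (1,2) count=2: revealed 1 new [(1,2)] -> total=2
Click 3 (2,0) count=2: revealed 1 new [(2,0)] -> total=3
Click 4 (3,4) count=0: revealed 6 new [(2,3) (2,4) (3,3) (3,4) (4,3) (4,4)] -> total=9

Answer: 9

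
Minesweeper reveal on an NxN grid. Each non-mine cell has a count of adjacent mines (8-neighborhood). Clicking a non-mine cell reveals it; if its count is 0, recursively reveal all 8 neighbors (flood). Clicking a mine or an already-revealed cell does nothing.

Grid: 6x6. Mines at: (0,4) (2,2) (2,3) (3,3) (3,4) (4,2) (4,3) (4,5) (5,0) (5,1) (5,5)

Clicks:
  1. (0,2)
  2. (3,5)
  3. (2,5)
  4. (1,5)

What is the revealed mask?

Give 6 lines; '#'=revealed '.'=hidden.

Answer: ####..
####.#
##...#
##...#
##....
......

Derivation:
Click 1 (0,2) count=0: revealed 14 new [(0,0) (0,1) (0,2) (0,3) (1,0) (1,1) (1,2) (1,3) (2,0) (2,1) (3,0) (3,1) (4,0) (4,1)] -> total=14
Click 2 (3,5) count=2: revealed 1 new [(3,5)] -> total=15
Click 3 (2,5) count=1: revealed 1 new [(2,5)] -> total=16
Click 4 (1,5) count=1: revealed 1 new [(1,5)] -> total=17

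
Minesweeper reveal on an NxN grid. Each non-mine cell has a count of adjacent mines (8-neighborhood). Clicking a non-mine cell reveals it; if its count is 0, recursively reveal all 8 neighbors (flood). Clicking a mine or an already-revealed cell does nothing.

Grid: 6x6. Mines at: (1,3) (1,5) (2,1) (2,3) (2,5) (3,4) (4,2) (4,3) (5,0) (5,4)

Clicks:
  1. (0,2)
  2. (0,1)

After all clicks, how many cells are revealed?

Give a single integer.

Click 1 (0,2) count=1: revealed 1 new [(0,2)] -> total=1
Click 2 (0,1) count=0: revealed 5 new [(0,0) (0,1) (1,0) (1,1) (1,2)] -> total=6

Answer: 6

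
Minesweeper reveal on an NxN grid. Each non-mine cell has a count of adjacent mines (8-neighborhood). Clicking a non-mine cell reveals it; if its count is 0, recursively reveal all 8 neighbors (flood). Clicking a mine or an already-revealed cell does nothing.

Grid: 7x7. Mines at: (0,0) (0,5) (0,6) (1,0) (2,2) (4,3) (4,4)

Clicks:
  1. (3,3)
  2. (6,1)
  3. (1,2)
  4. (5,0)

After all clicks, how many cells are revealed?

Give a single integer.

Click 1 (3,3) count=3: revealed 1 new [(3,3)] -> total=1
Click 2 (6,1) count=0: revealed 35 new [(1,3) (1,4) (1,5) (1,6) (2,0) (2,1) (2,3) (2,4) (2,5) (2,6) (3,0) (3,1) (3,2) (3,4) (3,5) (3,6) (4,0) (4,1) (4,2) (4,5) (4,6) (5,0) (5,1) (5,2) (5,3) (5,4) (5,5) (5,6) (6,0) (6,1) (6,2) (6,3) (6,4) (6,5) (6,6)] -> total=36
Click 3 (1,2) count=1: revealed 1 new [(1,2)] -> total=37
Click 4 (5,0) count=0: revealed 0 new [(none)] -> total=37

Answer: 37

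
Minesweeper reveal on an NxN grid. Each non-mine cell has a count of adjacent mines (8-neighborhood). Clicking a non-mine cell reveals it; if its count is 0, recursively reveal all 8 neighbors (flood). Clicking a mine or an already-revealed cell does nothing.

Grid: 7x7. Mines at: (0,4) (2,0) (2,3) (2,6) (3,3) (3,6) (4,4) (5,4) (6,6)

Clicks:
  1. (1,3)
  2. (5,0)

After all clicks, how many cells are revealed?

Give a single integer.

Answer: 16

Derivation:
Click 1 (1,3) count=2: revealed 1 new [(1,3)] -> total=1
Click 2 (5,0) count=0: revealed 15 new [(3,0) (3,1) (3,2) (4,0) (4,1) (4,2) (4,3) (5,0) (5,1) (5,2) (5,3) (6,0) (6,1) (6,2) (6,3)] -> total=16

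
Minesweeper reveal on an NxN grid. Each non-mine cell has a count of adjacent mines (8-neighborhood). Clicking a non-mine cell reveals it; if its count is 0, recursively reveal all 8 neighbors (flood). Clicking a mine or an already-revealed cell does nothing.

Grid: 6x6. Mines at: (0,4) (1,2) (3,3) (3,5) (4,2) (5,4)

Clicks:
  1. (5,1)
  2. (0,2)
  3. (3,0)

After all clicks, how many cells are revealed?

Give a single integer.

Click 1 (5,1) count=1: revealed 1 new [(5,1)] -> total=1
Click 2 (0,2) count=1: revealed 1 new [(0,2)] -> total=2
Click 3 (3,0) count=0: revealed 11 new [(0,0) (0,1) (1,0) (1,1) (2,0) (2,1) (3,0) (3,1) (4,0) (4,1) (5,0)] -> total=13

Answer: 13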